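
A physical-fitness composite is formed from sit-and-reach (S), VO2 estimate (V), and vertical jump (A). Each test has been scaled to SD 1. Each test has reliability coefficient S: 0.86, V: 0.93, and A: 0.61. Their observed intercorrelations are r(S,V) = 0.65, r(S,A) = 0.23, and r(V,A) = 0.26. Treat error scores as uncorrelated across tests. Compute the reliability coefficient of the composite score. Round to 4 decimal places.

0.8864

Var(S+V+A) = 3 + 2·[0.65 + 0.23 + 0.26] = 3 + 2.28 = 5.28.
Because errors are independent across components, Cov(Tᵢ,Tⱼ) = Cov(Xᵢ,Xⱼ); the off-diagonal part of the true-score variance is the same as above.
True-score variance = [0.86 + 0.93 + 0.61] + 2.28 = 2.4 + 2.28 = 4.68.
Reliability = 4.68 / 5.28 = 0.8864.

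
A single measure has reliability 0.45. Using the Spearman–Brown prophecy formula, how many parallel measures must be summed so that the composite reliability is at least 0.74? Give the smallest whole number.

k ≥ ρ*(1−ρ₁)/(ρ₁(1−ρ*)) = 0.74·0.55 / (0.45·0.26) = 3.479.
Smallest integer k = 4.

4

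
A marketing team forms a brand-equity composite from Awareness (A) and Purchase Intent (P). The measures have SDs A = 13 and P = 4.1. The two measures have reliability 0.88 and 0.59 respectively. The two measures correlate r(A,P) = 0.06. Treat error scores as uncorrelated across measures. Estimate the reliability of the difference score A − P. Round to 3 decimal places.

Var(A−P) = 13² + 4.1² − 2·13·4.1·0.06 = 185.81 − 6.396 = 179.414.
Under uncorrelated errors the observed covariances equal the true-score covariances, so only the own-variance terms attenuate.
True-score variance = [13²·0.88 + 4.1²·0.59] − 6.396 = 158.638 − 6.396 = 152.242.
Reliability = 152.242 / 179.414 = 0.849.

0.849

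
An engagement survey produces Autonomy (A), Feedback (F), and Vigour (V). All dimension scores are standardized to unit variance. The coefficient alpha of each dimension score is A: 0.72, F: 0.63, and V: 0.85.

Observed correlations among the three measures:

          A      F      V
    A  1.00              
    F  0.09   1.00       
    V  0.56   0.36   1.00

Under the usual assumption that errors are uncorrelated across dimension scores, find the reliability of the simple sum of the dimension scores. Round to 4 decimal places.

0.8406

Var(A+F+V) = 3 + 2·[0.09 + 0.56 + 0.36] = 3 + 2.02 = 5.02.
Under uncorrelated errors the observed covariances equal the true-score covariances, so only the own-variance terms attenuate.
True-score variance = [0.72 + 0.63 + 0.85] + 2.02 = 2.2 + 2.02 = 4.22.
Reliability = 4.22 / 5.02 = 0.8406.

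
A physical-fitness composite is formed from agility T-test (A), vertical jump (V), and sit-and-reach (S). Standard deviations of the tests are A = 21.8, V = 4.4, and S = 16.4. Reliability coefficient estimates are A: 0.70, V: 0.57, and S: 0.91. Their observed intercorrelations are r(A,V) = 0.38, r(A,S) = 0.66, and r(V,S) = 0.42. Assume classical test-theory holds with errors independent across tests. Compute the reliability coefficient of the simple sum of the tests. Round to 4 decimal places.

Var(A+V+S) = 21.8² + 4.4² + 16.4² + 2·[21.8·4.4·0.38 + 21.8·16.4·0.66 + 4.4·16.4·0.42] = 763.56 + 605.44 = 1369.
Under uncorrelated errors the observed covariances equal the true-score covariances, so only the own-variance terms attenuate.
True-score variance = [21.8²·0.70 + 4.4²·0.57 + 16.4²·0.91] + 605.44 = 588.457 + 605.44 = 1193.9.
Reliability = 1193.9 / 1369 = 0.8721.

0.8721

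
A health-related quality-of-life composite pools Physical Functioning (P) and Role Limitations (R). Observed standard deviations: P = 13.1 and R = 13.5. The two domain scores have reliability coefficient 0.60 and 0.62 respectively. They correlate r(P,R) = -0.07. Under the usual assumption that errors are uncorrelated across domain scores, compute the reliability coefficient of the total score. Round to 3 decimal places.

Var(P+R) = 13.1² + 13.5² + 2·[13.1·13.5·(-0.07)] = 353.86 − 24.759 = 329.101.
With uncorrelated errors the cross-covariances are all true-score covariance, so they carry over unchanged; only the diagonal terms shrink to ρᵢσᵢ².
True-score variance = [13.1²·0.60 + 13.5²·0.62] − 24.759 = 215.961 − 24.759 = 191.202.
Reliability = 191.202 / 329.101 = 0.581.

0.581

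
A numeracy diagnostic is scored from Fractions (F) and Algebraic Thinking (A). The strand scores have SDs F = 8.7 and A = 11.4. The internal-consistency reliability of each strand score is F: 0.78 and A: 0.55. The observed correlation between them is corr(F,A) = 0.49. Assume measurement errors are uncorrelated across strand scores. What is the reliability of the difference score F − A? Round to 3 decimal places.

Var(F−A) = 8.7² + 11.4² − 2·8.7·11.4·0.49 = 205.65 − 97.1964 = 108.454.
With uncorrelated errors the cross-covariances are all true-score covariance, so they carry over unchanged; only the diagonal terms shrink to ρᵢσᵢ².
True-score variance = [8.7²·0.78 + 11.4²·0.55] − 97.1964 = 130.516 − 97.1964 = 33.3198.
Reliability = 33.3198 / 108.454 = 0.307.

0.307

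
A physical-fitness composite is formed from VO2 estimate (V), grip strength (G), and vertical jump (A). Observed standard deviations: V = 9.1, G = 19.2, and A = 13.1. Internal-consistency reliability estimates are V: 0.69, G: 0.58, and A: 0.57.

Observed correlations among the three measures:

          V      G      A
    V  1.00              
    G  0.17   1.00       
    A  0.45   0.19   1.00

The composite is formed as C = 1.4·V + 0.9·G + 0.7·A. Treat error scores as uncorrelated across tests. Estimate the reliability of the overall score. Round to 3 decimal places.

0.730

Var(C) = 1.4²·9.1² + 0.9²·19.2² + 0.7²·13.1² + 2·[1.26·9.1·19.2·0.17 + 0.98·9.1·13.1·0.45 + 0.63·19.2·13.1·0.19] = 544.995 + 240.207 = 785.202.
Because errors are independent across components, Cov(Tᵢ,Tⱼ) = Cov(Xᵢ,Xⱼ); the off-diagonal part of the true-score variance is the same as above.
True-score variance = [1.4²·9.1²·0.69 + 0.9²·19.2²·0.58 + 0.7²·13.1²·0.57] + 240.207 = 333.11 + 240.207 = 573.317.
Reliability = 573.317 / 785.202 = 0.730.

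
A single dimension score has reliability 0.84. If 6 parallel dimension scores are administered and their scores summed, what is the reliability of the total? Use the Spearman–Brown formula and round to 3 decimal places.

ρ_k = kρ / (1 + (k−1)ρ) = 6·0.84 / (1 + 5·0.84) = 5.040 / 5.200 = 0.969.

0.969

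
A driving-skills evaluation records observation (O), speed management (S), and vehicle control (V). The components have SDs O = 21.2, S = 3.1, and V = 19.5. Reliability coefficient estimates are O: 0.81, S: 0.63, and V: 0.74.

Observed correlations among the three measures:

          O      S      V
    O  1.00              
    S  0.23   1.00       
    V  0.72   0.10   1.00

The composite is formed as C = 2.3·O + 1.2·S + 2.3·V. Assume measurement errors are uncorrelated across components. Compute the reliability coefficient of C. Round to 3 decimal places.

0.872

Var(C) = 2.3²·21.2² + 1.2²·3.1² + 2.3²·19.5² + 2·[2.76·21.2·3.1·0.23 + 5.29·21.2·19.5·0.72 + 2.76·3.1·19.5·0.10] = 4402.9 + 3265.92 = 7668.82.
Because errors are independent across components, Cov(Tᵢ,Tⱼ) = Cov(Xᵢ,Xⱼ); the off-diagonal part of the true-score variance is the same as above.
True-score variance = [2.3²·21.2²·0.81 + 1.2²·3.1²·0.63 + 2.3²·19.5²·0.74] + 3265.92 = 3423.05 + 3265.92 = 6688.97.
Reliability = 6688.97 / 7668.82 = 0.872.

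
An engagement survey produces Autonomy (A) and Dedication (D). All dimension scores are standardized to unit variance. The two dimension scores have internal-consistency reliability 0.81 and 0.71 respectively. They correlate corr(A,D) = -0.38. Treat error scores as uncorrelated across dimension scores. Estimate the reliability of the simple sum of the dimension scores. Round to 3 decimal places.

Var(A+D) = 2 + 2·[(-0.38)] = 2 − 0.76 = 1.24.
Because errors are independent across components, Cov(Tᵢ,Tⱼ) = Cov(Xᵢ,Xⱼ); the off-diagonal part of the true-score variance is the same as above.
True-score variance = [0.81 + 0.71] − 0.76 = 1.52 − 0.76 = 0.76.
Reliability = 0.76 / 1.24 = 0.613.

0.613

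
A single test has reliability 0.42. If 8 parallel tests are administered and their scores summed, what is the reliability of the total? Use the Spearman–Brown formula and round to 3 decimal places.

0.853

ρ_k = kρ / (1 + (k−1)ρ) = 8·0.42 / (1 + 7·0.42) = 3.360 / 3.940 = 0.853.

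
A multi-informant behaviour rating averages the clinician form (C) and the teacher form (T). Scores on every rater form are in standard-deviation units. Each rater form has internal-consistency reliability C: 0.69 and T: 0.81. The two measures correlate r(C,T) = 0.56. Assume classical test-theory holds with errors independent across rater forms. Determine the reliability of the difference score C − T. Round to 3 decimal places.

Var(C−T) = 1 + 1 − 2·0.56 = 2 − 1.12 = 0.88.
Because errors are independent across components, Cov(Tᵢ,Tⱼ) = Cov(Xᵢ,Xⱼ); the off-diagonal part of the true-score variance is the same as above.
True-score variance = [0.69 + 0.81] − 1.12 = 1.5 − 1.12 = 0.38.
Reliability = 0.38 / 0.88 = 0.432.

0.432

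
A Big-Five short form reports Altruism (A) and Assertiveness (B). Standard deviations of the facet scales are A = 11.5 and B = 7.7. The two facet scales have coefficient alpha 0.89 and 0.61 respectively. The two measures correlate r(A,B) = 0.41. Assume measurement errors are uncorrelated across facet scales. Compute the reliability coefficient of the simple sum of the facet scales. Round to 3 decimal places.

0.857

Var(A+B) = 11.5² + 7.7² + 2·[11.5·7.7·0.41] = 191.54 + 72.611 = 264.151.
Because errors are independent across components, Cov(Tᵢ,Tⱼ) = Cov(Xᵢ,Xⱼ); the off-diagonal part of the true-score variance is the same as above.
True-score variance = [11.5²·0.89 + 7.7²·0.61] + 72.611 = 153.869 + 72.611 = 226.48.
Reliability = 226.48 / 264.151 = 0.857.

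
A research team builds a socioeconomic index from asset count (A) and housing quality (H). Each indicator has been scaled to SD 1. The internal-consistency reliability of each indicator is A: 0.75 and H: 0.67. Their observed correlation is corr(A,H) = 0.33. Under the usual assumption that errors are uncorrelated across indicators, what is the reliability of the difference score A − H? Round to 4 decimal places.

0.5672

Var(A−H) = 1 + 1 − 2·0.33 = 2 − 0.66 = 1.34.
Under uncorrelated errors the observed covariances equal the true-score covariances, so only the own-variance terms attenuate.
True-score variance = [0.75 + 0.67] − 0.66 = 1.42 − 0.66 = 0.76.
Reliability = 0.76 / 1.34 = 0.5672.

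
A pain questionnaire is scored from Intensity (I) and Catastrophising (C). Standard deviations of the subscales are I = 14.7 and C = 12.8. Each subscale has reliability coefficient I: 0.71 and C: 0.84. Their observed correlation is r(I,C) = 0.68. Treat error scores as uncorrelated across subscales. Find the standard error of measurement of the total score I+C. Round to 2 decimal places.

9.43

Var(total) = 379.93 + 255.898 = 635.828.
True-score variance = 291.049 + 255.898 = 546.947, so reliability = 0.8602.
Error variance = 635.828 − 546.947 = 88.8805; SEM = √88.8805 = 9.43.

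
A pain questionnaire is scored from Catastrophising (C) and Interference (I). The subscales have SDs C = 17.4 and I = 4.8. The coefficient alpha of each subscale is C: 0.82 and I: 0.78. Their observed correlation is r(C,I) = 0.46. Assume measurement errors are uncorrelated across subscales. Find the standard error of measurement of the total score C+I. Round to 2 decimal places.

Var(total) = 325.8 + 76.8384 = 402.638.
True-score variance = 266.234 + 76.8384 = 343.073, so reliability = 0.8521.
Error variance = 402.638 − 343.073 = 59.5656; SEM = √59.5656 = 7.72.

7.72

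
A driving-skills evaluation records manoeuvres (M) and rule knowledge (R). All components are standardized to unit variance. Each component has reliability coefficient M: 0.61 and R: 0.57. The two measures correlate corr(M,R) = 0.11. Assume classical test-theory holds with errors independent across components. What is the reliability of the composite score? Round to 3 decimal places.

0.631

Var(M+R) = 2 + 2·[0.11] = 2 + 0.22 = 2.22.
Under uncorrelated errors the observed covariances equal the true-score covariances, so only the own-variance terms attenuate.
True-score variance = [0.61 + 0.57] + 0.22 = 1.18 + 0.22 = 1.4.
Reliability = 1.4 / 2.22 = 0.631.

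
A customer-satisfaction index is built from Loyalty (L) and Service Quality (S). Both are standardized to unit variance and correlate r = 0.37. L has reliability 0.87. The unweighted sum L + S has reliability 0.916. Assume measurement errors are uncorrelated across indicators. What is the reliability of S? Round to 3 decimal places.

0.900

Var(L+S) = 2 + 2·0.37 = 2.740.
True-score variance = ρ_L + ρ_S + 2·0.37, so 0.916 = (0.87 + ρ_S + 0.74) / 2.740.
ρ_S = 0.916·2.740 − 0.87 − 0.74 = 0.900.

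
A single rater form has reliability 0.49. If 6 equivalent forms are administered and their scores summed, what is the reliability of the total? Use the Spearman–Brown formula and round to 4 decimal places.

0.8522

ρ_k = kρ / (1 + (k−1)ρ) = 6·0.49 / (1 + 5·0.49) = 2.940 / 3.450 = 0.8522.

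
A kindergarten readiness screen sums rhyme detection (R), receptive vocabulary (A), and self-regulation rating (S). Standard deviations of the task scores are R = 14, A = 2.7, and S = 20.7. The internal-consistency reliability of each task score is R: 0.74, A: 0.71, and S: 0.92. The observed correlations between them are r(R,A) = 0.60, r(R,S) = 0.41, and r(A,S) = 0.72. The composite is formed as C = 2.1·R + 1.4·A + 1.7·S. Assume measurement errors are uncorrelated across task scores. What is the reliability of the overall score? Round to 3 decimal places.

Var(C) = 2.1²·14² + 1.4²·2.7² + 1.7²·20.7² + 2·[2.94·14·2.7·0.60 + 3.57·14·20.7·0.41 + 2.38·2.7·20.7·0.72] = 2116.98 + 1173.27 = 3290.25.
Under uncorrelated errors the observed covariances equal the true-score covariances, so only the own-variance terms attenuate.
True-score variance = [2.1²·14²·0.74 + 1.4²·2.7²·0.71 + 1.7²·20.7²·0.92] + 1173.27 = 1789.04 + 1173.27 = 2962.31.
Reliability = 2962.31 / 3290.25 = 0.900.

0.900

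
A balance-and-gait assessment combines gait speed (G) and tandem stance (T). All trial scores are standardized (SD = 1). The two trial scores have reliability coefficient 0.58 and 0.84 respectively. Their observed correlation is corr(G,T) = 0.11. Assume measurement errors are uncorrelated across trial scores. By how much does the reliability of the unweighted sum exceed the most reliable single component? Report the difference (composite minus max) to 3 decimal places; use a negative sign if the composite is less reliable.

Var(sum) = 2 + 0.22 = 2.22; true-score variance = 1.42 + 0.22 = 1.64; composite reliability = 0.7387.
Max component reliability = 0.8400.
Difference = 0.7387 − 0.8400 = -0.101.

-0.101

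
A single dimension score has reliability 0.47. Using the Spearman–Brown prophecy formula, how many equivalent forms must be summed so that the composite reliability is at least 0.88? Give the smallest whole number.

k ≥ ρ*(1−ρ₁)/(ρ₁(1−ρ*)) = 0.88·0.53 / (0.47·0.12) = 8.270.
Smallest integer k = 9.

9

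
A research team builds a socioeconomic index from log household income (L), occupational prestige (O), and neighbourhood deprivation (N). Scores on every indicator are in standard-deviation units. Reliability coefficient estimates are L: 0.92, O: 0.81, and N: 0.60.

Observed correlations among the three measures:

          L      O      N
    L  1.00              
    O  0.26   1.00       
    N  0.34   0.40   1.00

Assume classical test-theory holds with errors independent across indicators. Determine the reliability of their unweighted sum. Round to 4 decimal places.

0.8660

Var(L+O+N) = 3 + 2·[0.26 + 0.34 + 0.40] = 3 + 2 = 5.
Because errors are independent across components, Cov(Tᵢ,Tⱼ) = Cov(Xᵢ,Xⱼ); the off-diagonal part of the true-score variance is the same as above.
True-score variance = [0.92 + 0.81 + 0.60] + 2 = 2.33 + 2 = 4.33.
Reliability = 4.33 / 5 = 0.8660.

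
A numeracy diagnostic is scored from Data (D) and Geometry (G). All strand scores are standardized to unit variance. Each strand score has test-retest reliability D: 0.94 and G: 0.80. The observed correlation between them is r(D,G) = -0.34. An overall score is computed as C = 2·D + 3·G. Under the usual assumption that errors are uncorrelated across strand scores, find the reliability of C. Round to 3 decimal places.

Var(C) = 2² + 3² + 2·[6·(-0.34)] = 13 − 4.08 = 8.92.
With uncorrelated errors the cross-covariances are all true-score covariance, so they carry over unchanged; only the diagonal terms shrink to ρᵢσᵢ².
True-score variance = [2²·0.94 + 3²·0.80] − 4.08 = 10.96 − 4.08 = 6.88.
Reliability = 6.88 / 8.92 = 0.771.

0.771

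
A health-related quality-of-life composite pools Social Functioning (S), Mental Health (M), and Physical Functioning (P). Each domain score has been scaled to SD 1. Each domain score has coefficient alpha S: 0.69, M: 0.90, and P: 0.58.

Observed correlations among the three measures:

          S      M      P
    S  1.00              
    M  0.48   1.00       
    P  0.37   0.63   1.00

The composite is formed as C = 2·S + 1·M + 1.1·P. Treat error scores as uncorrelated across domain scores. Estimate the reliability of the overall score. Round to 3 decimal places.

Var(C) = 2² + 1 + 1.1² + 2·[2·0.48 + 2.2·0.37 + 1.1·0.63] = 6.21 + 4.934 = 11.144.
With uncorrelated errors the cross-covariances are all true-score covariance, so they carry over unchanged; only the diagonal terms shrink to ρᵢσᵢ².
True-score variance = [2²·0.69 + 0.90 + 1.1²·0.58] + 4.934 = 4.3618 + 4.934 = 9.2958.
Reliability = 9.2958 / 11.144 = 0.834.

0.834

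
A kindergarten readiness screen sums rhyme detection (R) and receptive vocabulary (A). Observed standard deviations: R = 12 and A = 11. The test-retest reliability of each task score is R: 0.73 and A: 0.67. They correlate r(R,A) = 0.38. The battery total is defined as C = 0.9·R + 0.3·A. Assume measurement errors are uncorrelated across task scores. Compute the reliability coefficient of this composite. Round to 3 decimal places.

0.773

Var(C) = 0.9²·12² + 0.3²·11² + 2·[0.27·12·11·0.38] = 127.53 + 27.0864 = 154.616.
Because errors are independent across components, Cov(Tᵢ,Tⱼ) = Cov(Xᵢ,Xⱼ); the off-diagonal part of the true-score variance is the same as above.
True-score variance = [0.9²·12²·0.73 + 0.3²·11²·0.67] + 27.0864 = 92.4435 + 27.0864 = 119.53.
Reliability = 119.53 / 154.616 = 0.773.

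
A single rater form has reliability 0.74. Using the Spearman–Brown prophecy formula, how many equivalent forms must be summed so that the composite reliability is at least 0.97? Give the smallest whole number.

12

k ≥ ρ*(1−ρ₁)/(ρ₁(1−ρ*)) = 0.97·0.26 / (0.74·0.03) = 11.360.
Smallest integer k = 12.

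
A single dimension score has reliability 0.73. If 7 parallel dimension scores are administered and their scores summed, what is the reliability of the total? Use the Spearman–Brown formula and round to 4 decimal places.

0.9498

ρ_k = kρ / (1 + (k−1)ρ) = 7·0.73 / (1 + 6·0.73) = 5.110 / 5.380 = 0.9498.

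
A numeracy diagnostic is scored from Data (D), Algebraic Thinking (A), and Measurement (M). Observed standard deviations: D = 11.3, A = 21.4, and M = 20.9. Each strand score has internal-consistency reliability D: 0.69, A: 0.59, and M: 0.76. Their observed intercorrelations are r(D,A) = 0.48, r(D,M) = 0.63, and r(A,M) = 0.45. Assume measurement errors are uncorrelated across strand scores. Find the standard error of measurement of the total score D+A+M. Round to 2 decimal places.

Var(total) = 1022.46 + 932.255 = 1954.72.
True-score variance = 690.278 + 932.255 = 1622.53, so reliability = 0.8301.
Error variance = 1954.72 − 1622.53 = 332.182; SEM = √332.182 = 18.23.

18.23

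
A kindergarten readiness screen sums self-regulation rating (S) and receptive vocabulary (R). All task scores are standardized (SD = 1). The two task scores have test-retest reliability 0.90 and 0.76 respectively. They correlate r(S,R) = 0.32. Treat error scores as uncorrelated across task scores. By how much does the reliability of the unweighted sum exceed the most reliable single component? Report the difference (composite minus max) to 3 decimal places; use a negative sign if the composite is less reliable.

-0.029

Var(sum) = 2 + 0.64 = 2.64; true-score variance = 1.66 + 0.64 = 2.3; composite reliability = 0.8712.
Max component reliability = 0.9000.
Difference = 0.8712 − 0.9000 = -0.029.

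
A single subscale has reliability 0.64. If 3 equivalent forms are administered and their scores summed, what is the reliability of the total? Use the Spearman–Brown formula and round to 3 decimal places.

0.842

ρ_k = kρ / (1 + (k−1)ρ) = 3·0.64 / (1 + 2·0.64) = 1.920 / 2.280 = 0.842.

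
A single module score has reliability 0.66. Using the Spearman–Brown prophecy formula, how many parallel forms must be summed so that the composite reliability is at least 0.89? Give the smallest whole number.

5

k ≥ ρ*(1−ρ₁)/(ρ₁(1−ρ*)) = 0.89·0.34 / (0.66·0.11) = 4.168.
Smallest integer k = 5.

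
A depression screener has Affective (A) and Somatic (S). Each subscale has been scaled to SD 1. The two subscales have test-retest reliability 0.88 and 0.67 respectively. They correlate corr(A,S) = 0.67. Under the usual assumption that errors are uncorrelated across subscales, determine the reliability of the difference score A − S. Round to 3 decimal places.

Var(A−S) = 1 + 1 − 2·0.67 = 2 − 1.34 = 0.66.
With uncorrelated errors the cross-covariances are all true-score covariance, so they carry over unchanged; only the diagonal terms shrink to ρᵢσᵢ².
True-score variance = [0.88 + 0.67] − 1.34 = 1.55 − 1.34 = 0.21.
Reliability = 0.21 / 0.66 = 0.318.

0.318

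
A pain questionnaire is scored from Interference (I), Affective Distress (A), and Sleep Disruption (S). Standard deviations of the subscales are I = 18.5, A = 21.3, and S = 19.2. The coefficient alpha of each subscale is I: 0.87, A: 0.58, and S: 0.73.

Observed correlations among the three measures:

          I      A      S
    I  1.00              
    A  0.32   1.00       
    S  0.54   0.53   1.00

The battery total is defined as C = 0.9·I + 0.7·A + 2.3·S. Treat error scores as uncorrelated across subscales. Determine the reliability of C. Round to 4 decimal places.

Var(C) = 0.9²·18.5² + 0.7²·21.3² + 2.3²·19.2² + 2·[0.63·18.5·21.3·0.32 + 2.07·18.5·19.2·0.54 + 1.61·21.3·19.2·0.53] = 2449.64 + 1650.9 = 4100.53.
With uncorrelated errors the cross-covariances are all true-score covariance, so they carry over unchanged; only the diagonal terms shrink to ρᵢσᵢ².
True-score variance = [0.9²·18.5²·0.87 + 0.7²·21.3²·0.58 + 2.3²·19.2²·0.73] + 1650.9 = 1793.7 + 1650.9 = 3444.6.
Reliability = 3444.6 / 4100.53 = 0.8400.

0.8400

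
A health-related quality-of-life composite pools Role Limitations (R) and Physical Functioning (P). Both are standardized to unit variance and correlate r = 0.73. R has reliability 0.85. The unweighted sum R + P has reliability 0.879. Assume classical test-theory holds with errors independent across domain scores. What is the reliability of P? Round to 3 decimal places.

Var(R+P) = 2 + 2·0.73 = 3.460.
True-score variance = ρ_R + ρ_P + 2·0.73, so 0.879 = (0.85 + ρ_P + 1.46) / 3.460.
ρ_P = 0.879·3.460 − 0.85 − 1.46 = 0.731.

0.731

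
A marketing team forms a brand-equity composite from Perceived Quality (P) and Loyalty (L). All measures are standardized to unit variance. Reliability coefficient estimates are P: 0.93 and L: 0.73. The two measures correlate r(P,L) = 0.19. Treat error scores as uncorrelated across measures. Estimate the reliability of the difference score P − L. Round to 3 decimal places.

Var(P−L) = 1 + 1 − 2·0.19 = 2 − 0.38 = 1.62.
Under uncorrelated errors the observed covariances equal the true-score covariances, so only the own-variance terms attenuate.
True-score variance = [0.93 + 0.73] − 0.38 = 1.66 − 0.38 = 1.28.
Reliability = 1.28 / 1.62 = 0.790.

0.790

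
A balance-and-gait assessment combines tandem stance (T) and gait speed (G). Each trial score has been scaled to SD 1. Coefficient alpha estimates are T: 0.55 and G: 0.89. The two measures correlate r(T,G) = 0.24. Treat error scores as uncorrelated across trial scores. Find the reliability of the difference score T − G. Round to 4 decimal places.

Var(T−G) = 1 + 1 − 2·0.24 = 2 − 0.48 = 1.52.
Because errors are independent across components, Cov(Tᵢ,Tⱼ) = Cov(Xᵢ,Xⱼ); the off-diagonal part of the true-score variance is the same as above.
True-score variance = [0.55 + 0.89] − 0.48 = 1.44 − 0.48 = 0.96.
Reliability = 0.96 / 1.52 = 0.6316.

0.6316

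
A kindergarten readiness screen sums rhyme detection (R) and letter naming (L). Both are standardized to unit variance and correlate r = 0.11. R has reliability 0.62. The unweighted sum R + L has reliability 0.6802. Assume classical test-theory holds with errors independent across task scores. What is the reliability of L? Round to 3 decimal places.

Var(R+L) = 2 + 2·0.11 = 2.220.
True-score variance = ρ_R + ρ_L + 2·0.11, so 0.6802 = (0.62 + ρ_L + 0.22) / 2.220.
ρ_L = 0.6802·2.220 − 0.62 − 0.22 = 0.670.

0.670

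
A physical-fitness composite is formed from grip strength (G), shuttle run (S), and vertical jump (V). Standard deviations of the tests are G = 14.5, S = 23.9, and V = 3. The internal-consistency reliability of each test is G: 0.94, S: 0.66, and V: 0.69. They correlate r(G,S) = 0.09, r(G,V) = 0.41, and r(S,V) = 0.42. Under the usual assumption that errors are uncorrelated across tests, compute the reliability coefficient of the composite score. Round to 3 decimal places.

0.779

Var(G+S+V) = 14.5² + 23.9² + 3² + 2·[14.5·23.9·0.09 + 14.5·3·0.41 + 23.9·3·0.42] = 790.46 + 158.277 = 948.737.
Because errors are independent across components, Cov(Tᵢ,Tⱼ) = Cov(Xᵢ,Xⱼ); the off-diagonal part of the true-score variance is the same as above.
True-score variance = [14.5²·0.94 + 23.9²·0.66 + 3²·0.69] + 158.277 = 580.844 + 158.277 = 739.121.
Reliability = 739.121 / 948.737 = 0.779.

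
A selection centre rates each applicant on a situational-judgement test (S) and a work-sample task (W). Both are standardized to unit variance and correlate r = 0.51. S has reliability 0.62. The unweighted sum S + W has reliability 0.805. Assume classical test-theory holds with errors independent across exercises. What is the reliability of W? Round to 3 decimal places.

Var(S+W) = 2 + 2·0.51 = 3.020.
True-score variance = ρ_S + ρ_W + 2·0.51, so 0.805 = (0.62 + ρ_W + 1.02) / 3.020.
ρ_W = 0.805·3.020 − 0.62 − 1.02 = 0.791.

0.791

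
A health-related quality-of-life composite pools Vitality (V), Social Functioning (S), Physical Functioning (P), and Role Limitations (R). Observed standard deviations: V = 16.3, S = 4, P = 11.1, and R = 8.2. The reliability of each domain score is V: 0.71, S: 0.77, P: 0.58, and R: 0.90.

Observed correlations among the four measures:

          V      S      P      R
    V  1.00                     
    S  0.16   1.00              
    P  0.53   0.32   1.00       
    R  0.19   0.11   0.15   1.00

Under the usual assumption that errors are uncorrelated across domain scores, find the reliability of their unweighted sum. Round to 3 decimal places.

Var(V+S+P+R) = 16.3² + 4² + 11.1² + 8.2² + 2·[16.3·4·0.16 + 16.3·11.1·0.53 + 16.3·8.2·0.19 + 4·11.1·0.32 + 4·8.2·0.11 + 11.1·8.2·0.15] = 472.14 + 326.379 = 798.519.
Because errors are independent across components, Cov(Tᵢ,Tⱼ) = Cov(Xᵢ,Xⱼ); the off-diagonal part of the true-score variance is the same as above.
True-score variance = [16.3²·0.71 + 4²·0.77 + 11.1²·0.58 + 8.2²·0.90] + 326.379 = 332.938 + 326.379 = 659.316.
Reliability = 659.316 / 798.519 = 0.826.

0.826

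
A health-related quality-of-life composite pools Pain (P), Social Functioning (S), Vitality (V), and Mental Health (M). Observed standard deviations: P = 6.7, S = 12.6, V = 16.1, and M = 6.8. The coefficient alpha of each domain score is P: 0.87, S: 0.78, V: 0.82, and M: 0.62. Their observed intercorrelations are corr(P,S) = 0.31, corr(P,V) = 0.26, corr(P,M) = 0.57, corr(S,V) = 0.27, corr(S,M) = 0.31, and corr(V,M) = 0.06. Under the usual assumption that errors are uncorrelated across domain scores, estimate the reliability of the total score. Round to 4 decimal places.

Var(P+S+V+M) = 6.7² + 12.6² + 16.1² + 6.8² + 2·[6.7·12.6·0.31 + 6.7·16.1·0.26 + 6.7·6.8·0.57 + 12.6·16.1·0.27 + 12.6·6.8·0.31 + 16.1·6.8·0.06] = 509.1 + 336.175 = 845.275.
With uncorrelated errors the cross-covariances are all true-score covariance, so they carry over unchanged; only the diagonal terms shrink to ρᵢσᵢ².
True-score variance = [6.7²·0.87 + 12.6²·0.78 + 16.1²·0.82 + 6.8²·0.62] + 336.175 = 404.108 + 336.175 = 740.283.
Reliability = 740.283 / 845.275 = 0.8758.

0.8758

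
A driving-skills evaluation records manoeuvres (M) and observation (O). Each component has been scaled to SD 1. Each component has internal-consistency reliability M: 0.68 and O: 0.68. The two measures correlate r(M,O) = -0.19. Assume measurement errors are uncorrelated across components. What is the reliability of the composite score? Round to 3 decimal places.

Var(M+O) = 2 + 2·[(-0.19)] = 2 − 0.38 = 1.62.
With uncorrelated errors the cross-covariances are all true-score covariance, so they carry over unchanged; only the diagonal terms shrink to ρᵢσᵢ².
True-score variance = [0.68 + 0.68] − 0.38 = 1.36 − 0.38 = 0.98.
Reliability = 0.98 / 1.62 = 0.605.

0.605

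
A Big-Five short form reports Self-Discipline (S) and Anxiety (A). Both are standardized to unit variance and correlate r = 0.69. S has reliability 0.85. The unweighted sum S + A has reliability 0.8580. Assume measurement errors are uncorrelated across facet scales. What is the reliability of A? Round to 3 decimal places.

0.670

Var(S+A) = 2 + 2·0.69 = 3.380.
True-score variance = ρ_S + ρ_A + 2·0.69, so 0.8580 = (0.85 + ρ_A + 1.38) / 3.380.
ρ_A = 0.8580·3.380 − 0.85 − 1.38 = 0.670.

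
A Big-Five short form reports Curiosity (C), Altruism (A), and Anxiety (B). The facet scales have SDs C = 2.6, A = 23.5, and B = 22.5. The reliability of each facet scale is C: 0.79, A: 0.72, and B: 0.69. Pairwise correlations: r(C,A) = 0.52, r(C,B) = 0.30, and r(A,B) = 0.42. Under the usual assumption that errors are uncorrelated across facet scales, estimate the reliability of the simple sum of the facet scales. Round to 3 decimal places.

Var(C+A+B) = 2.6² + 23.5² + 22.5² + 2·[2.6·23.5·0.52 + 2.6·22.5·0.30 + 23.5·22.5·0.42] = 1065.26 + 542.794 = 1608.05.
Because errors are independent across components, Cov(Tᵢ,Tⱼ) = Cov(Xᵢ,Xⱼ); the off-diagonal part of the true-score variance is the same as above.
True-score variance = [2.6²·0.79 + 23.5²·0.72 + 22.5²·0.69] + 542.794 = 752.273 + 542.794 = 1295.07.
Reliability = 1295.07 / 1608.05 = 0.805.

0.805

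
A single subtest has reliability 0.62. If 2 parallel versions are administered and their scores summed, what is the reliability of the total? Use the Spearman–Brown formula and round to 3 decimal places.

ρ_k = kρ / (1 + (k−1)ρ) = 2·0.62 / (1 + 1·0.62) = 1.240 / 1.620 = 0.765.

0.765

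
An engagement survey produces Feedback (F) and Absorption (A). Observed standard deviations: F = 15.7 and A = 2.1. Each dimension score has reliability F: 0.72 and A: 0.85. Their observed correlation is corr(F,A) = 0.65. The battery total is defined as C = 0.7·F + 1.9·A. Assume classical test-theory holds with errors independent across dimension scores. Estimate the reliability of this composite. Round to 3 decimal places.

0.813

Var(C) = 0.7²·15.7² + 1.9²·2.1² + 2·[1.33·15.7·2.1·0.65] = 136.7 + 57.0051 = 193.705.
Because errors are independent across components, Cov(Tᵢ,Tⱼ) = Cov(Xᵢ,Xⱼ); the off-diagonal part of the true-score variance is the same as above.
True-score variance = [0.7²·15.7²·0.72 + 1.9²·2.1²·0.85] + 57.0051 = 100.494 + 57.0051 = 157.499.
Reliability = 157.499 / 193.705 = 0.813.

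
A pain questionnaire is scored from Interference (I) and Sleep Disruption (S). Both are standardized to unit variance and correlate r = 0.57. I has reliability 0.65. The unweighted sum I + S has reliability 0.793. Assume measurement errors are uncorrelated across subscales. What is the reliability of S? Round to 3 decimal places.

0.700

Var(I+S) = 2 + 2·0.57 = 3.140.
True-score variance = ρ_I + ρ_S + 2·0.57, so 0.793 = (0.65 + ρ_S + 1.14) / 3.140.
ρ_S = 0.793·3.140 − 0.65 − 1.14 = 0.700.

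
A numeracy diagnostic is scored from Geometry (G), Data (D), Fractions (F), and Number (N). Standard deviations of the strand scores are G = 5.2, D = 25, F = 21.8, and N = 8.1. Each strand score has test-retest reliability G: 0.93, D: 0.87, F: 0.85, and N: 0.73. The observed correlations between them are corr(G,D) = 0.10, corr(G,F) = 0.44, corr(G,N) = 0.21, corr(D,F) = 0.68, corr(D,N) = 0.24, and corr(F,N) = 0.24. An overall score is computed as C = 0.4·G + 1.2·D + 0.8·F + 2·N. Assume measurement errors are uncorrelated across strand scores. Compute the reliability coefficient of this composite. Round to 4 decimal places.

0.9104

Var(C) = 0.4²·5.2² + 1.2²·25² + 0.8²·21.8² + 2²·8.1² + 2·[0.48·5.2·25·0.10 + 0.32·5.2·21.8·0.44 + 0.8·5.2·8.1·0.21 + 0.96·25·21.8·0.68 + 2.4·25·8.1·0.24 + 1.6·21.8·8.1·0.24] = 1470.92 + 1139 = 2609.92.
Under uncorrelated errors the observed covariances equal the true-score covariances, so only the own-variance terms attenuate.
True-score variance = [0.4²·5.2²·0.93 + 1.2²·25²·0.87 + 0.8²·21.8²·0.85 + 2²·8.1²·0.73] + 1139 = 1237.14 + 1139 = 2376.14.
Reliability = 2376.14 / 2609.92 = 0.9104.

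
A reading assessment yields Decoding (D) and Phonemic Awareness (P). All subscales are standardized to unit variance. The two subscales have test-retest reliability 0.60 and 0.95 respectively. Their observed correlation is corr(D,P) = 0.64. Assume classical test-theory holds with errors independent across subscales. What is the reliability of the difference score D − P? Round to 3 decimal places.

Var(D−P) = 1 + 1 − 2·0.64 = 2 − 1.28 = 0.72.
With uncorrelated errors the cross-covariances are all true-score covariance, so they carry over unchanged; only the diagonal terms shrink to ρᵢσᵢ².
True-score variance = [0.60 + 0.95] − 1.28 = 1.55 − 1.28 = 0.27.
Reliability = 0.27 / 0.72 = 0.375.

0.375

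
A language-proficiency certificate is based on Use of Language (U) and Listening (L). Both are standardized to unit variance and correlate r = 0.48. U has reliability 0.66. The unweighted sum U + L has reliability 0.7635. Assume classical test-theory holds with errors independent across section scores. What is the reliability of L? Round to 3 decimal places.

Var(U+L) = 2 + 2·0.48 = 2.960.
True-score variance = ρ_U + ρ_L + 2·0.48, so 0.7635 = (0.66 + ρ_L + 0.96) / 2.960.
ρ_L = 0.7635·2.960 − 0.66 − 0.96 = 0.640.

0.640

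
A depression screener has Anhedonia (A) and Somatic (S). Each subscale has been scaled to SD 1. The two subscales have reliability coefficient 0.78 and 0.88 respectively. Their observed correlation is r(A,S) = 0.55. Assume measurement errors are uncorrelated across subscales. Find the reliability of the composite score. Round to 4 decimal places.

Var(A+S) = 2 + 2·[0.55] = 2 + 1.1 = 3.1.
Under uncorrelated errors the observed covariances equal the true-score covariances, so only the own-variance terms attenuate.
True-score variance = [0.78 + 0.88] + 1.1 = 1.66 + 1.1 = 2.76.
Reliability = 2.76 / 3.1 = 0.8903.

0.8903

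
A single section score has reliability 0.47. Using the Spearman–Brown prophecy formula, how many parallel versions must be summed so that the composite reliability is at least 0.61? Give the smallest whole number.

2

k ≥ ρ*(1−ρ₁)/(ρ₁(1−ρ*)) = 0.61·0.53 / (0.47·0.39) = 1.764.
Smallest integer k = 2.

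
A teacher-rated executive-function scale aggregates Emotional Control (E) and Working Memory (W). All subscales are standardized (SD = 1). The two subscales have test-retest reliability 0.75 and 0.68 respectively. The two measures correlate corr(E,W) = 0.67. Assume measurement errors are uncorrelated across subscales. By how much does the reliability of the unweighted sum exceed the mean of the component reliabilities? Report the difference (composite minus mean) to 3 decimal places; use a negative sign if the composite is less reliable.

0.114

Var(sum) = 2 + 1.34 = 3.34; true-score variance = 1.43 + 1.34 = 2.77; composite reliability = 0.8293.
Mean component reliability = 0.7150.
Difference = 0.8293 − 0.7150 = 0.114.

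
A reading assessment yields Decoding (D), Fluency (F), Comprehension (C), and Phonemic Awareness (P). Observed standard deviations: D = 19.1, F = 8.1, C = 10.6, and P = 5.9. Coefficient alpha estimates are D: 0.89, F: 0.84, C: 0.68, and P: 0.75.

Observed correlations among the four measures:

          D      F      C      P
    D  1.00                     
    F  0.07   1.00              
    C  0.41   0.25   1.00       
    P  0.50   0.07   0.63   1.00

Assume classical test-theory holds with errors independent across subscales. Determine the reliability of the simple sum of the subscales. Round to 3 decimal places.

Var(D+F+C+P) = 19.1² + 8.1² + 10.6² + 5.9² + 2·[19.1·8.1·0.07 + 19.1·10.6·0.41 + 19.1·5.9·0.50 + 8.1·10.6·0.25 + 8.1·5.9·0.07 + 10.6·5.9·0.63] = 577.59 + 428.788 = 1006.38.
Under uncorrelated errors the observed covariances equal the true-score covariances, so only the own-variance terms attenuate.
True-score variance = [19.1²·0.89 + 8.1²·0.84 + 10.6²·0.68 + 5.9²·0.75] + 428.788 = 482.306 + 428.788 = 911.093.
Reliability = 911.093 / 1006.38 = 0.905.

0.905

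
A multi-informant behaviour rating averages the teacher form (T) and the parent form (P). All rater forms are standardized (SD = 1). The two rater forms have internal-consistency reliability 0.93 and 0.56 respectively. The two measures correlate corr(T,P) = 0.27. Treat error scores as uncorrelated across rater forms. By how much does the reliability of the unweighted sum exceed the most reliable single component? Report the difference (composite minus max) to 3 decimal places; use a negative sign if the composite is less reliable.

-0.131

Var(sum) = 2 + 0.54 = 2.54; true-score variance = 1.49 + 0.54 = 2.03; composite reliability = 0.7992.
Max component reliability = 0.9300.
Difference = 0.7992 − 0.9300 = -0.131.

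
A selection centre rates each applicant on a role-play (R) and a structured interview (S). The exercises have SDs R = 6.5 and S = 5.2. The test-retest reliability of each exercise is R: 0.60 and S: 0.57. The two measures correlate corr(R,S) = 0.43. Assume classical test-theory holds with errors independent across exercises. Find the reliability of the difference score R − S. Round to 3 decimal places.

Var(R−S) = 6.5² + 5.2² − 2·6.5·5.2·0.43 = 69.29 − 29.068 = 40.222.
Because errors are independent across components, Cov(Tᵢ,Tⱼ) = Cov(Xᵢ,Xⱼ); the off-diagonal part of the true-score variance is the same as above.
True-score variance = [6.5²·0.60 + 5.2²·0.57] − 29.068 = 40.7628 − 29.068 = 11.6948.
Reliability = 11.6948 / 40.222 = 0.291.

0.291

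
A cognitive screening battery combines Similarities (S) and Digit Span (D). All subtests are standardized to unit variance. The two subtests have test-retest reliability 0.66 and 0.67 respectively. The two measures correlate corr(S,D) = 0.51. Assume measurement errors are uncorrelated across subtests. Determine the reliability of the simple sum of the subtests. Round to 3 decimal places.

Var(S+D) = 2 + 2·[0.51] = 2 + 1.02 = 3.02.
Because errors are independent across components, Cov(Tᵢ,Tⱼ) = Cov(Xᵢ,Xⱼ); the off-diagonal part of the true-score variance is the same as above.
True-score variance = [0.66 + 0.67] + 1.02 = 1.33 + 1.02 = 2.35.
Reliability = 2.35 / 3.02 = 0.778.

0.778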